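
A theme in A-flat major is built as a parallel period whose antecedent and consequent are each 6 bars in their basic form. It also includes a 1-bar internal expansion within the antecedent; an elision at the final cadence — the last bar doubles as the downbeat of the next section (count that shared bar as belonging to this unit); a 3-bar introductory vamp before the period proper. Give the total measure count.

Basic parallel period: 6 + 6 = 12 bars.
12 (basic form) + 1 (internal expansion) + 3 (introduction) = 16.
The elision shares a bar with the next section but does not change this unit's count.

16 measures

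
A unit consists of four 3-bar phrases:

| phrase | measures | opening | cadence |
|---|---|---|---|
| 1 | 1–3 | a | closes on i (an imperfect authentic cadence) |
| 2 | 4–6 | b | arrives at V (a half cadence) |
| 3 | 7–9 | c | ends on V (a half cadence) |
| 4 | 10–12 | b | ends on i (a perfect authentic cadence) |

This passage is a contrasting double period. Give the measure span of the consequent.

measures 7–12

In a double period the four phrases pair into a large antecedent (phrases 1–2, ending half cadence) and a large consequent (phrases 3–4, ending perfect authentic cadence). The consequent spans bars 7-12.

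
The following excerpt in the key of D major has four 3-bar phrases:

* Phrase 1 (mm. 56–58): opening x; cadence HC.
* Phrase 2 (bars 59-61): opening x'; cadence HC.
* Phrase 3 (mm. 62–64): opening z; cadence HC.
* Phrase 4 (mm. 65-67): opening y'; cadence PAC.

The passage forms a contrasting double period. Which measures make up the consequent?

In a double period the first pair of phrases (ending half cadence) is the large antecedent and the second pair (ending perfect authentic cadence) is the large consequent; the consequent is measures 62–67.

measures 62–67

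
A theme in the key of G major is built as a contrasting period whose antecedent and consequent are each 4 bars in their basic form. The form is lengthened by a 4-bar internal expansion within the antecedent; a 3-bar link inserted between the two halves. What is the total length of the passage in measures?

Basic contrasting period: 4 + 4 = 8 bars.
8 (basic form) + 4 (internal expansion) + 3 (link) = 15.

15 measures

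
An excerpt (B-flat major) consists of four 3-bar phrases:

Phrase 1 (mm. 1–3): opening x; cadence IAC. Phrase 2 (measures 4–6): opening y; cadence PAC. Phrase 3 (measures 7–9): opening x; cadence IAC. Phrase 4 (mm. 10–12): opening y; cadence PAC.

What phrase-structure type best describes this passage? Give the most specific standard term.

The cadence pattern IAC–PAC–IAC–PAC is weak–strong twice, and phrases 3–4 restate phrases 1–2: a period heard twice, not a double period (which would end weakly at phrase 2).

repeated period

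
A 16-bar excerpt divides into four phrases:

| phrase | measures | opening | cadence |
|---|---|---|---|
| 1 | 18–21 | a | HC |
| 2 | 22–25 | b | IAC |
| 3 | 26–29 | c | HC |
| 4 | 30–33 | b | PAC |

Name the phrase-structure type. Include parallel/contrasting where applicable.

Four phrases in two halves: the first half (mm. 18–25) ends with an imperfect authentic cadence, the second (mm. 26-33) with a perfect authentic cadence — a large antecedent–consequent pair, i.e. a double period.
Phrase 3 begins with different material from phrase 1, making it contrasting.

contrasting double period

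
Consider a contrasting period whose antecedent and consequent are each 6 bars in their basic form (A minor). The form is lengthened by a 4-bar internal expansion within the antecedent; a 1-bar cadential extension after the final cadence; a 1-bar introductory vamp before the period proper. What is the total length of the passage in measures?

18 measures

Basic contrasting period: 6 + 6 = 12 bars.
12 (basic form) + 4 (internal expansion) + 1 (cadential extension) + 1 (introduction) = 18.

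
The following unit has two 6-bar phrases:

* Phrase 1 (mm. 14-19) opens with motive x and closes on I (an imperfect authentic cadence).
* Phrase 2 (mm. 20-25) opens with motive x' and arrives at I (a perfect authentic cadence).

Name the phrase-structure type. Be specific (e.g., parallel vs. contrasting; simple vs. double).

parallel period

Phrase 1 ends with an imperfect authentic cadence (weaker) and phrase 2 with a perfect authentic cadence (stronger): antecedent + consequent = a period.
The two phrases open with the same material (x / x'), so the period is parallel.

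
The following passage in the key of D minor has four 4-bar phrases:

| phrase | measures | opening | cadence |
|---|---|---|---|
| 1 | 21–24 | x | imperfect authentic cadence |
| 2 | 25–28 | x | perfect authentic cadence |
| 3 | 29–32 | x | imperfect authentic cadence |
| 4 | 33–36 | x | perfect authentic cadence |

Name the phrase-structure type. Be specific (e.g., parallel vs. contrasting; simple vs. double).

The cadence pattern IAC–PAC–IAC–PAC is weak–strong twice, and phrases 3–4 restate phrases 1–2: a period heard twice, not a double period (which would end weakly at phrase 2).

repeated period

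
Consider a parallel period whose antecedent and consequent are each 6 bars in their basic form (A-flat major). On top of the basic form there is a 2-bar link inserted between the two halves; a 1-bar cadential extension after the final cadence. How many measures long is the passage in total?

Basic parallel period: 6 + 6 = 12 bars.
12 (basic form) + 2 (link) + 1 (cadential extension) = 15.

15 measures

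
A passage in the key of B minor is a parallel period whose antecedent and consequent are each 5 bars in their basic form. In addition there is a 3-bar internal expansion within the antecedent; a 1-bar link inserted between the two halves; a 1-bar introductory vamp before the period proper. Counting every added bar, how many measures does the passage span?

15 measures

Basic parallel period: 5 + 5 = 10 bars.
10 (basic form) + 3 (internal expansion) + 1 (link) + 1 (introduction) = 15.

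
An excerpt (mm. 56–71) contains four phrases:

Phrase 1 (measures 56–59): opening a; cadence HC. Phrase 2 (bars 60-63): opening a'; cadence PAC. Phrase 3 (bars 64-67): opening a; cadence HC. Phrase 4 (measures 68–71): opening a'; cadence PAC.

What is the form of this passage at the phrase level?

The cadence pattern HC–PAC–HC–PAC is weak–strong twice, and phrases 3–4 restate phrases 1–2: a period heard twice, not a double period (which would end weakly at phrase 2).

repeated period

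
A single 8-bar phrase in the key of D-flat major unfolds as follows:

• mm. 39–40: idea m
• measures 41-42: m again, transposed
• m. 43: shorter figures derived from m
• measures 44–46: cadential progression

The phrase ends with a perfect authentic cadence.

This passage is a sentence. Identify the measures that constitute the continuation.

After the presentation (measures 39–42), the continuation covers the fragmentation through the cadence: mm. 43-46.

measures 43–46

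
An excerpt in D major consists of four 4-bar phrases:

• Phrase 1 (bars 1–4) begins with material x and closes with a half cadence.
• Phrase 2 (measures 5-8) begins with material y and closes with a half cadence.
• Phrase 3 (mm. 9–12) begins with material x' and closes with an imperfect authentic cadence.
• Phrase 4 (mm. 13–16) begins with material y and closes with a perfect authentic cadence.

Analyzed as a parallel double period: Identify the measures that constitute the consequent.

In a double period the four phrases pair into a large antecedent (phrases 1–2, ending half cadence) and a large consequent (phrases 3–4, ending perfect authentic cadence). The consequent spans mm. 9-16.

measures 9–16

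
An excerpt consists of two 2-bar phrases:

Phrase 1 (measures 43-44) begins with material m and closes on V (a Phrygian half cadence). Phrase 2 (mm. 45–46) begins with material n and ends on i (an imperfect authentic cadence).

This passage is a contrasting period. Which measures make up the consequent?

measures 45–46

The antecedent is the phrase ending with the weaker cadence (Phrygian half cadence, phrase 1) and the consequent the one ending more conclusively (imperfect authentic cadence, phrase 2); the consequent is measures 45–46.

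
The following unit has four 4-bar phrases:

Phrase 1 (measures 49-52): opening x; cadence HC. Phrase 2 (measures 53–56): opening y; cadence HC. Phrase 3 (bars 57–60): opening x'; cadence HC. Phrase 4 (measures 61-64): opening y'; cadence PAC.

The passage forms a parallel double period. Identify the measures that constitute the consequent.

In a double period the four phrases pair into a large antecedent (phrases 1–2, ending half cadence) and a large consequent (phrases 3–4, ending perfect authentic cadence). The consequent spans mm. 57–64.

measures 57–64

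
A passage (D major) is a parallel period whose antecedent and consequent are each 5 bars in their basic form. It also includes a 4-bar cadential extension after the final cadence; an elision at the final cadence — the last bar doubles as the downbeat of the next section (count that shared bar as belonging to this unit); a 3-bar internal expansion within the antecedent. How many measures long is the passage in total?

17 measures

Basic parallel period: 5 + 5 = 10 bars.
10 (basic form) + 4 (cadential extension) + 3 (internal expansion) = 17.
The elision shares a bar with the next section but does not change this unit's count.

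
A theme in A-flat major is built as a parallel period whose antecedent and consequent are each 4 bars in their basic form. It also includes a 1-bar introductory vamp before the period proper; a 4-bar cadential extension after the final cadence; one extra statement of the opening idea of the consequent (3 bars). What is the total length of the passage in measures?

16 measures

Basic parallel period: 4 + 4 = 8 bars.
8 (basic form) + 1 (introduction) + 4 (cadential extension) + 3 (extra statement) = 16.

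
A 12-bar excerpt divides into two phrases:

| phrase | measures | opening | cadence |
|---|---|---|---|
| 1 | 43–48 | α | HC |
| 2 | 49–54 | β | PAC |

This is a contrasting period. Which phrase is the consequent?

The phrase ending with the weaker cadence (half cadence) is the antecedent; the one ending more conclusively (perfect authentic cadence) is the consequent. The consequent is phrase 2.

phrase 2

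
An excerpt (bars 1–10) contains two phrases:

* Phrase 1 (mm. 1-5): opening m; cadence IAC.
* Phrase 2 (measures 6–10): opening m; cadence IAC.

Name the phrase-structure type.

Both phrases have the same opening (m) and the same cadence (imperfect authentic cadence): the second is a restatement, not a consequent, so this is a repeated phrase rather than a period.

repeated phrase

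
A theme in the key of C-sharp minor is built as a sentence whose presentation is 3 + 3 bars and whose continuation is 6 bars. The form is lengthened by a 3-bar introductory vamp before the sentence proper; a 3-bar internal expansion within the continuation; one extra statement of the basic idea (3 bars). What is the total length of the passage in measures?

Basic sentence: 3 + 3 + 6 = 12 bars.
12 (basic form) + 3 (introduction) + 3 (internal expansion) + 3 (extra statement) = 21.

21 measures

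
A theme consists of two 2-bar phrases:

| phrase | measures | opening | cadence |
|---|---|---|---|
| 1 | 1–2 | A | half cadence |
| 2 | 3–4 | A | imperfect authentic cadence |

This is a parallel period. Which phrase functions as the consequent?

phrase 2

The phrase ending with the weaker cadence (half cadence) is the antecedent; the one ending more conclusively (imperfect authentic cadence) is the consequent. The consequent is phrase 2.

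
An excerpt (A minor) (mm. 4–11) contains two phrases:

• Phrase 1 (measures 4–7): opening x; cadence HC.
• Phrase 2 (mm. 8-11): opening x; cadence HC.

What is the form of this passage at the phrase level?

Both phrases have the same opening (x) and the same cadence (half cadence): the second is a restatement, not a consequent, so this is a repeated phrase rather than a period.

repeated phrase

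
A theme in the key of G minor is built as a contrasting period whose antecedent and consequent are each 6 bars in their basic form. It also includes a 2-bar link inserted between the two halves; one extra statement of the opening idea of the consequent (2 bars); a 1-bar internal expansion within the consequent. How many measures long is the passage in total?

17 measures

Basic contrasting period: 6 + 6 = 12 bars.
12 (basic form) + 2 (link) + 2 (extra statement) + 1 (internal expansion) = 17.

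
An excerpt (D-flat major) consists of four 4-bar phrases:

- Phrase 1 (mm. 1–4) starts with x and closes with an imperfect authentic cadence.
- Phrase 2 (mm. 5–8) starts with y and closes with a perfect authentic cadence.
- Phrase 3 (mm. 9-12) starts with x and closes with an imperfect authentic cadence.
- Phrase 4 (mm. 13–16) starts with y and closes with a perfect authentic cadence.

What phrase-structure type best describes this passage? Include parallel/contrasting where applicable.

repeated period

The cadence pattern IAC–PAC–IAC–PAC is weak–strong twice, and phrases 3–4 restate phrases 1–2: a period heard twice, not a double period (which would end weakly at phrase 2).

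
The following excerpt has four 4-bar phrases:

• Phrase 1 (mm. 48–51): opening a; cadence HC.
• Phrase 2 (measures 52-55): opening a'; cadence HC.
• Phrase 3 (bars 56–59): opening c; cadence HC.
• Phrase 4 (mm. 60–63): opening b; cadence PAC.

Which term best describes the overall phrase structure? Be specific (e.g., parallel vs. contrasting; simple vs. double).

Four phrases in two halves: the first half (mm. 48-55) ends with a half cadence, the second (mm. 56–63) with a perfect authentic cadence — a large antecedent–consequent pair, i.e. a double period.
Phrase 3 begins with different material from phrase 1, making it contrasting.

contrasting double period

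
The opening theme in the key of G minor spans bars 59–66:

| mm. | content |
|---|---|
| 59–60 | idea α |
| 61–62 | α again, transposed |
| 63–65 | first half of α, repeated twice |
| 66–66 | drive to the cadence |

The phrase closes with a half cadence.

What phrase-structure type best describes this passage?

Basic idea (mm. 59-60) + its repetition (bars 61–62) form the presentation; fragmentation and cadence (mm. 63–66) form the continuation — the 8-bar whole is a sentence.

sentence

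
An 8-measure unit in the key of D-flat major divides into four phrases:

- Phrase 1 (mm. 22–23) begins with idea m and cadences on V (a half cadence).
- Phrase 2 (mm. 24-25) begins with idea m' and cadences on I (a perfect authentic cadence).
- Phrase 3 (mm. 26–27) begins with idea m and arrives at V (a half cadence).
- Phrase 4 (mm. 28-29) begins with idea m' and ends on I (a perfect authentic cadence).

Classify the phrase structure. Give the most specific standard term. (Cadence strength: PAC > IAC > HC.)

repeated period

The cadence pattern HC–PAC–HC–PAC is weak–strong twice, and phrases 3–4 restate phrases 1–2: a period heard twice, not a double period (which would end weakly at phrase 2).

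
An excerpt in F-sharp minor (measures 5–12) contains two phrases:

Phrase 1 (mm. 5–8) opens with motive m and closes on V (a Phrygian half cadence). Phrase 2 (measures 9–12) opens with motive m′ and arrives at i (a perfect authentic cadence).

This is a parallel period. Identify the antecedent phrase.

The phrase ending with the weaker cadence (Phrygian half cadence) is the antecedent; the one ending more conclusively (perfect authentic cadence) is the consequent. The antecedent is phrase 1.

phrase 1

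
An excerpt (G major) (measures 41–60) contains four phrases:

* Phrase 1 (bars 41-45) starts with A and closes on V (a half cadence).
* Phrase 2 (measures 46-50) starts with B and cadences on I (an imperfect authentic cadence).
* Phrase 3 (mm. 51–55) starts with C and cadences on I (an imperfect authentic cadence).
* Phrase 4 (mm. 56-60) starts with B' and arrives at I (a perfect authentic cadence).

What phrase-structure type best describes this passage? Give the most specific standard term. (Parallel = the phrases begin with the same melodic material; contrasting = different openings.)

contrasting double period

Four phrases in two halves: the first half (mm. 41–50) ends with an imperfect authentic cadence, the second (bars 51-60) with a perfect authentic cadence — a large antecedent–consequent pair, i.e. a double period.
Phrase 3 begins with different material from phrase 1, making it contrasting.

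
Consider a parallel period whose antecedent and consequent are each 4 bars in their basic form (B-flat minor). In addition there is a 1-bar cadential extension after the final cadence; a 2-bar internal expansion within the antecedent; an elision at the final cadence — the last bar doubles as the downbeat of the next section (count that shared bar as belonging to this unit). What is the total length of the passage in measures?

11 measures

Basic parallel period: 4 + 4 = 8 bars.
8 (basic form) + 1 (cadential extension) + 2 (internal expansion) = 11.
The elision shares a bar with the next section but does not change this unit's count.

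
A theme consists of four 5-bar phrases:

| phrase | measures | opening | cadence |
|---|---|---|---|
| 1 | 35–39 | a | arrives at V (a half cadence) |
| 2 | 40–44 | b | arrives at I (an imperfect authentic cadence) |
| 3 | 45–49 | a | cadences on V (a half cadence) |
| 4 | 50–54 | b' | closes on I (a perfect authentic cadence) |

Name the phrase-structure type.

Four phrases in two halves: the first half (bars 35–44) ends with an imperfect authentic cadence, the second (mm. 45–54) with a perfect authentic cadence — a large antecedent–consequent pair, i.e. a double period.
Phrase 3 begins with the same material as phrase 1, making it parallel.

parallel double period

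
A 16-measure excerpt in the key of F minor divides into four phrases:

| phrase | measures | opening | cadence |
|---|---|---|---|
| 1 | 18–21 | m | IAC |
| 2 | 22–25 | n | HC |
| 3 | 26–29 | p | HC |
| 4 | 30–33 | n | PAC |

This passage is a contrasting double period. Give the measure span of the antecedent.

In a double period the four phrases pair into a large antecedent (phrases 1–2, ending half cadence) and a large consequent (phrases 3–4, ending perfect authentic cadence). The antecedent spans bars 18-25.

measures 18–25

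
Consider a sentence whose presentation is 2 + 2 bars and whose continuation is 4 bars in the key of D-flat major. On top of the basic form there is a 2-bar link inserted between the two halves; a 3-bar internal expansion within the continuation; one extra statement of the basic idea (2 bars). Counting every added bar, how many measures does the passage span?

Basic sentence: 2 + 2 + 4 = 8 bars.
8 (basic form) + 2 (link) + 3 (internal expansion) + 2 (extra statement) = 15.

15 measures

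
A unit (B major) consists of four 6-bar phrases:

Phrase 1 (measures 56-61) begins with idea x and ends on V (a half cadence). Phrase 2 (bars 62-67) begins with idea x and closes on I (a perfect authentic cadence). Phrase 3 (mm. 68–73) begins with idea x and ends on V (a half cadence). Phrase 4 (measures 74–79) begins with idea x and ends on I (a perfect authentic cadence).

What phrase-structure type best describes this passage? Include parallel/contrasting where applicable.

repeated period

The cadence pattern HC–PAC–HC–PAC is weak–strong twice, and phrases 3–4 restate phrases 1–2: a period heard twice, not a double period (which would end weakly at phrase 2).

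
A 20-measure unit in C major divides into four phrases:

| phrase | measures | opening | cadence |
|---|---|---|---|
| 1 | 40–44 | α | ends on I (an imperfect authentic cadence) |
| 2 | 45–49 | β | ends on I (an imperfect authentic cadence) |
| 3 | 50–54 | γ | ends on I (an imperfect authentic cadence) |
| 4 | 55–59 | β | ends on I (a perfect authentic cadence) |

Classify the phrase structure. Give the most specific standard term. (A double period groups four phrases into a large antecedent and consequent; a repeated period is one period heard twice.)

contrasting double period

Four phrases in two halves: the first half (mm. 40–49) ends with an imperfect authentic cadence, the second (measures 50-59) with a perfect authentic cadence — a large antecedent–consequent pair, i.e. a double period.
Phrase 3 begins with different material from phrase 1, making it contrasting.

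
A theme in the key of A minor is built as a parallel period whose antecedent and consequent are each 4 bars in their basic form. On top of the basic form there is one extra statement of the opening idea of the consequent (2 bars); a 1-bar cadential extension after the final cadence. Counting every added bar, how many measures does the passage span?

11 measures

Basic parallel period: 4 + 4 = 8 bars.
8 (basic form) + 2 (extra statement) + 1 (cadential extension) = 11.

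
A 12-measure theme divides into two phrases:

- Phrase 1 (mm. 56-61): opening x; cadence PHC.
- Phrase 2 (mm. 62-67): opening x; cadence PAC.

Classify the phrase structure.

parallel period

Phrase 1 ends with a Phrygian half cadence (weaker) and phrase 2 with a perfect authentic cadence (stronger): antecedent + consequent = a period.
The two phrases open with the same material (x / x), so the period is parallel.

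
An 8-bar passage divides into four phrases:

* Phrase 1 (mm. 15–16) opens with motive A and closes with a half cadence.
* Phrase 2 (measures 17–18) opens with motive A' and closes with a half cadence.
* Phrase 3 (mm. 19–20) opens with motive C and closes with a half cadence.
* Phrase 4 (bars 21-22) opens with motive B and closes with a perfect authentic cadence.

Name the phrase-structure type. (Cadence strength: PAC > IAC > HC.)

contrasting double period

Four phrases in two halves: the first half (bars 15–18) ends with a half cadence, the second (mm. 19–22) with a perfect authentic cadence — a large antecedent–consequent pair, i.e. a double period.
Phrase 3 begins with different material from phrase 1, making it contrasting.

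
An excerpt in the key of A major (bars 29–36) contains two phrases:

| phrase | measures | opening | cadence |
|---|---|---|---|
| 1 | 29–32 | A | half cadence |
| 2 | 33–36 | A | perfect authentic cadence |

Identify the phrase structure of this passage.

Phrase 1 ends with a half cadence (weaker) and phrase 2 with a perfect authentic cadence (stronger): antecedent + consequent = a period.
The two phrases open with the same material (A / A), so the period is parallel.

parallel period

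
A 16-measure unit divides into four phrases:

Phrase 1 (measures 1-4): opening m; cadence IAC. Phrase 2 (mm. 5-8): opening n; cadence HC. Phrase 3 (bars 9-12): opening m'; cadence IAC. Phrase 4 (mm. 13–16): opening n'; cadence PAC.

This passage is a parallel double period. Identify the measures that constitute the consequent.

measures 9–16

In a double period the four phrases pair into a large antecedent (phrases 1–2, ending half cadence) and a large consequent (phrases 3–4, ending perfect authentic cadence). The consequent spans mm. 9–16.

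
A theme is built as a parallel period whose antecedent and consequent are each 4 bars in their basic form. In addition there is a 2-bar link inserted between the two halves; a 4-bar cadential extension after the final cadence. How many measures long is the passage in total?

Basic parallel period: 4 + 4 = 8 bars.
8 (basic form) + 2 (link) + 4 (cadential extension) = 14.

14 measures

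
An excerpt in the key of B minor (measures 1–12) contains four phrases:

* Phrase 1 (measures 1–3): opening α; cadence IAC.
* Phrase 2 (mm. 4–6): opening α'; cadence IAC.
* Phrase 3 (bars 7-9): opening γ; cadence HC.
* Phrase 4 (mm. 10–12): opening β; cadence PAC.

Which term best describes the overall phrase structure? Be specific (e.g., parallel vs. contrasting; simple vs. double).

contrasting double period

Four phrases in two halves: the first half (mm. 1–6) ends with an imperfect authentic cadence, the second (mm. 7-12) with a perfect authentic cadence — a large antecedent–consequent pair, i.e. a double period.
Phrase 3 begins with different material from phrase 1, making it contrasting.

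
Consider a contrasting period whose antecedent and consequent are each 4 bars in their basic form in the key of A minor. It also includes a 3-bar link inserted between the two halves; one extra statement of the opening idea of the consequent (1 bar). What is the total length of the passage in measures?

12 measures

Basic contrasting period: 4 + 4 = 8 bars.
8 (basic form) + 3 (link) + 1 (extra statement) = 12.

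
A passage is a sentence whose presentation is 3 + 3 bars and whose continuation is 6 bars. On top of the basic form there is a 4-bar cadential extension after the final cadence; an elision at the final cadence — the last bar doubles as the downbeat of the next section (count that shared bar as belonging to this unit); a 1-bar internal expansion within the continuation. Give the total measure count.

17 measures

Basic sentence: 3 + 3 + 6 = 12 bars.
12 (basic form) + 4 (cadential extension) + 1 (internal expansion) = 17.
The elision shares a bar with the next section but does not change this unit's count.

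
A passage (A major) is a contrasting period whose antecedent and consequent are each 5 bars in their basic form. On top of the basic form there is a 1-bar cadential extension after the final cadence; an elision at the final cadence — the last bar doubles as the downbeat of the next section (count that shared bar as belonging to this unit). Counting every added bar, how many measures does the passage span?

11 measures

Basic contrasting period: 5 + 5 = 10 bars.
10 (basic form) + 1 (cadential extension) = 11.
The elision shares a bar with the next section but does not change this unit's count.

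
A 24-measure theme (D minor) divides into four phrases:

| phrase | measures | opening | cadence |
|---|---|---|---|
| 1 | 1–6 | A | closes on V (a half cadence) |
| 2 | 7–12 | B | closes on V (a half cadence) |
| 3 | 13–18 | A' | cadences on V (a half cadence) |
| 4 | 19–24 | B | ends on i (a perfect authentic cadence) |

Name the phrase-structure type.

Four phrases in two halves: the first half (bars 1–12) ends with a half cadence, the second (mm. 13–24) with a perfect authentic cadence — a large antecedent–consequent pair, i.e. a double period.
Phrase 3 begins with the same material as phrase 1, making it parallel.

parallel double period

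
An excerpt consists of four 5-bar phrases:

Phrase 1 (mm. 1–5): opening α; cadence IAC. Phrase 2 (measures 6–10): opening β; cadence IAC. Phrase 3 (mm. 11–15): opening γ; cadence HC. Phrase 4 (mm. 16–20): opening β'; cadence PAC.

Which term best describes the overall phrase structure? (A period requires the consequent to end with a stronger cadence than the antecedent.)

Four phrases in two halves: the first half (measures 1–10) ends with an imperfect authentic cadence, the second (mm. 11-20) with a perfect authentic cadence — a large antecedent–consequent pair, i.e. a double period.
Phrase 3 begins with different material from phrase 1, making it contrasting.

contrasting double period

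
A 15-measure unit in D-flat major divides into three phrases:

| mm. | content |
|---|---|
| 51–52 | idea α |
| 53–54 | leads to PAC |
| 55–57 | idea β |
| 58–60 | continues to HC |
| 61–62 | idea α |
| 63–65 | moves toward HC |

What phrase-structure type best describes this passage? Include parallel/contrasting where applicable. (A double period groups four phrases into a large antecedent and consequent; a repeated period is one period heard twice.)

The final phrase closes with a half cadence, which is not stronger than the preceding half cadence; the 3 phrases lack an overall antecedent–consequent design and so form a phrase group.

phrase group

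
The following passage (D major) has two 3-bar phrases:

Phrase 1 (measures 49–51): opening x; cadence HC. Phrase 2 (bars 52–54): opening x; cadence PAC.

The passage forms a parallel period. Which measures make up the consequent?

measures 52–54

The phrase ending with the weaker cadence (half cadence) is the antecedent; the one ending more conclusively (perfect authentic cadence) is the consequent. The consequent is measures 52–54.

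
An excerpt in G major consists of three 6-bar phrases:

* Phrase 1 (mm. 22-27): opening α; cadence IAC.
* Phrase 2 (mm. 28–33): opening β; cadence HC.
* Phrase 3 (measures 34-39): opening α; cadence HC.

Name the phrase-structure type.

phrase group

The final phrase closes with a half cadence, which is not stronger than the preceding half cadence; the 3 phrases lack an overall antecedent–consequent design and so form a phrase group.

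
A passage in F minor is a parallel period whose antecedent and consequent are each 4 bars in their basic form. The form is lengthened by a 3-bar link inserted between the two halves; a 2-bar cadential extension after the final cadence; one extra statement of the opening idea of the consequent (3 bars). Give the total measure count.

16 measures

Basic parallel period: 4 + 4 = 8 bars.
8 (basic form) + 3 (link) + 2 (cadential extension) + 3 (extra statement) = 16.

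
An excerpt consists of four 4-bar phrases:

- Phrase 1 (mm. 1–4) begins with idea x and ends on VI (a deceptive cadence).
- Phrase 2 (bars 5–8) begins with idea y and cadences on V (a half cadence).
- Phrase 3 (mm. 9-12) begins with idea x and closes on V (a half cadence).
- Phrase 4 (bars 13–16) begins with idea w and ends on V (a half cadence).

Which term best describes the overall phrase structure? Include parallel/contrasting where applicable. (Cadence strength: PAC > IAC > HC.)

Phrase 4 ends with a half cadence, no stronger than phrase 2's half cadence, so the four phrases do not form a double period; nor do phrases 3–4 duplicate 1–2, so it is not a repeated period. With no phrase reaching a conclusive cadence, the passage is a phrase group.

phrase group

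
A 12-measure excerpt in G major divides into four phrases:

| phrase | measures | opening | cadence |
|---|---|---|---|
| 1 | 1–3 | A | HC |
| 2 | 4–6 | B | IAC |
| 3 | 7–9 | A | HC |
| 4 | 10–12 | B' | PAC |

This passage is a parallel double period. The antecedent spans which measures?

measures 1–6

In a double period the four phrases pair into a large antecedent (phrases 1–2, ending imperfect authentic cadence) and a large consequent (phrases 3–4, ending perfect authentic cadence). The antecedent spans mm. 1–6.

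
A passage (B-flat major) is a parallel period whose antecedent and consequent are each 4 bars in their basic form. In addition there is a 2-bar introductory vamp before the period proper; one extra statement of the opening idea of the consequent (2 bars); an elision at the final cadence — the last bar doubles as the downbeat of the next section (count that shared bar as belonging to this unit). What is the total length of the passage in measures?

Basic parallel period: 4 + 4 = 8 bars.
8 (basic form) + 2 (introduction) + 2 (extra statement) = 12.
The elision shares a bar with the next section but does not change this unit's count.

12 measures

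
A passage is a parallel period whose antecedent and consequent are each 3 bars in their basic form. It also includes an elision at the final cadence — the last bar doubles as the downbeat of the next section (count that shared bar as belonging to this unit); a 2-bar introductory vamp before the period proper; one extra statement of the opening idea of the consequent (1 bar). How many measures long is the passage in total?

Basic parallel period: 3 + 3 = 6 bars.
6 (basic form) + 2 (introduction) + 1 (extra statement) = 9.
The elision shares a bar with the next section but does not change this unit's count.

9 measures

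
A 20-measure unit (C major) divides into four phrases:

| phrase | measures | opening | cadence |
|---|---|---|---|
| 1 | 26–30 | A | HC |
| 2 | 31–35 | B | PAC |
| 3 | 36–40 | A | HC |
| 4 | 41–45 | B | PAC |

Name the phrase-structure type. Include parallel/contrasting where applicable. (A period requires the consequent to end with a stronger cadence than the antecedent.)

repeated period

The cadence pattern HC–PAC–HC–PAC is weak–strong twice, and phrases 3–4 restate phrases 1–2: a period heard twice, not a double period (which would end weakly at phrase 2).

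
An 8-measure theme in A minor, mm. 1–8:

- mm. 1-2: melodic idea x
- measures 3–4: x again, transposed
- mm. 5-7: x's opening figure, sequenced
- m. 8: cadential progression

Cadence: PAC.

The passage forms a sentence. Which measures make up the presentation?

measures 1–4

The presentation of a sentence is the basic idea (bars 1–2) plus its repetition (mm. 3–4); the presentation is therefore bars 1–4.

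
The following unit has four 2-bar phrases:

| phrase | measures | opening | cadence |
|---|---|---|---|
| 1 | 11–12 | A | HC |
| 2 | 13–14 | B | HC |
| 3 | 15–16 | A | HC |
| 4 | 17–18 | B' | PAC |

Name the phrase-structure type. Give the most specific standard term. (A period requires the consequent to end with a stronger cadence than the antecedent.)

Four phrases in two halves: the first half (measures 11–14) ends with a half cadence, the second (bars 15–18) with a perfect authentic cadence — a large antecedent–consequent pair, i.e. a double period.
Phrase 3 begins with the same material as phrase 1, making it parallel.

parallel double period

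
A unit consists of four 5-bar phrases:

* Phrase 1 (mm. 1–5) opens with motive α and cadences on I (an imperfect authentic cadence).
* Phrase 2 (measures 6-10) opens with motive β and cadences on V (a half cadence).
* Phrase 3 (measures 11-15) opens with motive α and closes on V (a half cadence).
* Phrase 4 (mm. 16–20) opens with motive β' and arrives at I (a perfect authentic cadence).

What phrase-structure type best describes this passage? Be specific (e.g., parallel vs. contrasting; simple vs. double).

Four phrases in two halves: the first half (mm. 1–10) ends with a half cadence, the second (measures 11-20) with a perfect authentic cadence — a large antecedent–consequent pair, i.e. a double period.
Phrase 3 begins with the same material as phrase 1, making it parallel.

parallel double period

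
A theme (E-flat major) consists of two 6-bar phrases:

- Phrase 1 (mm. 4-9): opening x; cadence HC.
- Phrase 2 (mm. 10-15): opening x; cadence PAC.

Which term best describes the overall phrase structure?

Phrase 1 ends with a half cadence (weaker) and phrase 2 with a perfect authentic cadence (stronger): antecedent + consequent = a period.
The two phrases open with the same material (x / x), so the period is parallel.

parallel period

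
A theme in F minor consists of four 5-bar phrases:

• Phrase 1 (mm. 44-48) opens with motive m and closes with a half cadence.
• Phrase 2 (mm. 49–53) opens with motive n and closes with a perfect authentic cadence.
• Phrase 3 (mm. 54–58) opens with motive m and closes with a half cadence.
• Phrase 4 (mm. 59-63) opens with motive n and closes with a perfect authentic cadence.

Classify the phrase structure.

repeated period

The cadence pattern HC–PAC–HC–PAC is weak–strong twice, and phrases 3–4 restate phrases 1–2: a period heard twice, not a double period (which would end weakly at phrase 2).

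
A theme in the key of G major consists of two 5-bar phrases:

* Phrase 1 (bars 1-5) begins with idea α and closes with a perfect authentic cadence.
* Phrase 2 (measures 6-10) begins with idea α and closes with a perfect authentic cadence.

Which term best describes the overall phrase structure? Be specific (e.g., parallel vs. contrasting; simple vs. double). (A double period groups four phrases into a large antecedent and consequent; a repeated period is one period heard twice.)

repeated phrase

Both phrases have the same opening (α) and the same cadence (perfect authentic cadence): the second is a restatement, not a consequent, so this is a repeated phrase rather than a period.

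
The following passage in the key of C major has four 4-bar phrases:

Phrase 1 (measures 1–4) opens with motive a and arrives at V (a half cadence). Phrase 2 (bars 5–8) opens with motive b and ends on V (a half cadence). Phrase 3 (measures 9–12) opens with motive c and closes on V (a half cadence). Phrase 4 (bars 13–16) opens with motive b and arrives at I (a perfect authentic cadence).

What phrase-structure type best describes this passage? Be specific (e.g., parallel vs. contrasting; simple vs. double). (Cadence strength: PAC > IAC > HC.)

Four phrases in two halves: the first half (measures 1–8) ends with a half cadence, the second (mm. 9-16) with a perfect authentic cadence — a large antecedent–consequent pair, i.e. a double period.
Phrase 3 begins with different material from phrase 1, making it contrasting.

contrasting double period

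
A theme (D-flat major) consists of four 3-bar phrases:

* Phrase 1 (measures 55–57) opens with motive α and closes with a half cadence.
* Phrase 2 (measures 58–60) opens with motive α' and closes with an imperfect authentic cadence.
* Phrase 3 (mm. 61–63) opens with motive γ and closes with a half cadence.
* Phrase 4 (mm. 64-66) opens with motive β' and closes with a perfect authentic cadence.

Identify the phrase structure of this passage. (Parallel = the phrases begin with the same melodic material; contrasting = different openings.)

contrasting double period

Four phrases in two halves: the first half (mm. 55–60) ends with an imperfect authentic cadence, the second (bars 61–66) with a perfect authentic cadence — a large antecedent–consequent pair, i.e. a double period.
Phrase 3 begins with different material from phrase 1, making it contrasting.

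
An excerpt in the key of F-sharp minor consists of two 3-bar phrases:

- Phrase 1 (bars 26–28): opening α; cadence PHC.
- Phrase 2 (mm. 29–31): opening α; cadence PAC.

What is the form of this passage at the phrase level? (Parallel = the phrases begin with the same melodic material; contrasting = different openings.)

parallel period

Phrase 1 ends with a Phrygian half cadence (weaker) and phrase 2 with a perfect authentic cadence (stronger): antecedent + consequent = a period.
The two phrases open with the same material (α / α), so the period is parallel.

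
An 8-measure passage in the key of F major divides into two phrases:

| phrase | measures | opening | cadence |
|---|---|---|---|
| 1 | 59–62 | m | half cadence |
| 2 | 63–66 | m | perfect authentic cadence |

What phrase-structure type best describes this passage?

parallel period

Phrase 1 ends with a half cadence (weaker) and phrase 2 with a perfect authentic cadence (stronger): antecedent + consequent = a period.
The two phrases open with the same material (m / m), so the period is parallel.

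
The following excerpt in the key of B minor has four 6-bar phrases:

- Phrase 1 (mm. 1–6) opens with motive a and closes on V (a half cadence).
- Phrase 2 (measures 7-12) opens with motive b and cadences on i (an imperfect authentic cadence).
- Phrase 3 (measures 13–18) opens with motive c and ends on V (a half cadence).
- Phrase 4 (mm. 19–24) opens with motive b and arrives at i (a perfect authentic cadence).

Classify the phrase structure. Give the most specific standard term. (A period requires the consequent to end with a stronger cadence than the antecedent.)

contrasting double period

Four phrases in two halves: the first half (bars 1-12) ends with an imperfect authentic cadence, the second (mm. 13–24) with a perfect authentic cadence — a large antecedent–consequent pair, i.e. a double period.
Phrase 3 begins with different material from phrase 1, making it contrasting.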